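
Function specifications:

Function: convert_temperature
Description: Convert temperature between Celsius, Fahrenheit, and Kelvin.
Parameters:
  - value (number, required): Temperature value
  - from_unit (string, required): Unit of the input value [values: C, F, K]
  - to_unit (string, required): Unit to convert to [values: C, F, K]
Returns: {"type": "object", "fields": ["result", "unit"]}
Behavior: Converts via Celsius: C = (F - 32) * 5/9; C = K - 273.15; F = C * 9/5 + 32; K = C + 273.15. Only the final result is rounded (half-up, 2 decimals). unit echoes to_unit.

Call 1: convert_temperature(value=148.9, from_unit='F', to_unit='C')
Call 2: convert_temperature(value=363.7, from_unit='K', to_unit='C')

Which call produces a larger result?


Call 1:
  To C: (148.9 - 32) * 5/9 = 64.944444
  Target is C: 64.944444
  Round to 2 decimals: 64.94
  -> 64.94 C
Call 2:
  To C: 363.7 - 273.15 = 90.55
  Target is C: 90.55
  Round to 2 decimals: 90.55
  -> 90.55 C
Call 2 (90.55 C)


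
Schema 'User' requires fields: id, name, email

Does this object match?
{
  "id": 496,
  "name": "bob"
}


Checking required fields...
Missing: email
Invalid - missing required field 'email'


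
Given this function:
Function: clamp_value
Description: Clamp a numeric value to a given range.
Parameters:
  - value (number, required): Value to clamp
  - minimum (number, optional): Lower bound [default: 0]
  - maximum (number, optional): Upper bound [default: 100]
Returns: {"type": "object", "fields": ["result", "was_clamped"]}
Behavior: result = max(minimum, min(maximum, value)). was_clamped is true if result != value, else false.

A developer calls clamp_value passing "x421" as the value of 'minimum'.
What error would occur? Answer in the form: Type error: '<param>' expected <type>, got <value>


Spec: 'minimum' is declared as number; "x421" is a string.
Type error: 'minimum' expected number, got "x421"


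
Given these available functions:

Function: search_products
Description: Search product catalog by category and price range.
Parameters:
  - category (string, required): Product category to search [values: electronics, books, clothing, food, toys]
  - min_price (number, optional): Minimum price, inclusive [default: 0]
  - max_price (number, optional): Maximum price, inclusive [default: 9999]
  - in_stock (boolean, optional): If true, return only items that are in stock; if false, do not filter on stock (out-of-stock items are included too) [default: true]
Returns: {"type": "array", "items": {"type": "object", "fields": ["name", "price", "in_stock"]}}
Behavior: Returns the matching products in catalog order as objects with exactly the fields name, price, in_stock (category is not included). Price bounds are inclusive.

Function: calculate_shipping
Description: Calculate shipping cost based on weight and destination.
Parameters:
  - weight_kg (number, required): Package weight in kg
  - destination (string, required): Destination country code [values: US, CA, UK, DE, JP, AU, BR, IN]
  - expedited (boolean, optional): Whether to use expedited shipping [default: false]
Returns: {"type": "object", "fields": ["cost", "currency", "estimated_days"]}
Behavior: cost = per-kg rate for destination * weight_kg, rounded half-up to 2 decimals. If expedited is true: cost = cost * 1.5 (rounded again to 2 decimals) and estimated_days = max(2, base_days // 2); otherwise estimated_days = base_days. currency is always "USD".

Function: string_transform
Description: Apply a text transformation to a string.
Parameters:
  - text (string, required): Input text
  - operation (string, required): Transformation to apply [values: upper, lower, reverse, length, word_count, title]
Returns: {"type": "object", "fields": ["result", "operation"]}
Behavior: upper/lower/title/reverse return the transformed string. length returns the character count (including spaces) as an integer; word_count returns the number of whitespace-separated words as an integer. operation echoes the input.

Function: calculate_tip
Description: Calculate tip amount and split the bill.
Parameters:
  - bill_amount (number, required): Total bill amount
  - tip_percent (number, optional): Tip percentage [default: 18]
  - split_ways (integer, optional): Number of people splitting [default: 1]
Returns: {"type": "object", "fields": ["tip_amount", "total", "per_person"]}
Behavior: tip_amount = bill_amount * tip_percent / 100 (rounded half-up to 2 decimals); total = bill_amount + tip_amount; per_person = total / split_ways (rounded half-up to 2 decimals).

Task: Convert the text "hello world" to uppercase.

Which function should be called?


The task needs a function whose description is: Apply a text transformation to a string.
string_transform


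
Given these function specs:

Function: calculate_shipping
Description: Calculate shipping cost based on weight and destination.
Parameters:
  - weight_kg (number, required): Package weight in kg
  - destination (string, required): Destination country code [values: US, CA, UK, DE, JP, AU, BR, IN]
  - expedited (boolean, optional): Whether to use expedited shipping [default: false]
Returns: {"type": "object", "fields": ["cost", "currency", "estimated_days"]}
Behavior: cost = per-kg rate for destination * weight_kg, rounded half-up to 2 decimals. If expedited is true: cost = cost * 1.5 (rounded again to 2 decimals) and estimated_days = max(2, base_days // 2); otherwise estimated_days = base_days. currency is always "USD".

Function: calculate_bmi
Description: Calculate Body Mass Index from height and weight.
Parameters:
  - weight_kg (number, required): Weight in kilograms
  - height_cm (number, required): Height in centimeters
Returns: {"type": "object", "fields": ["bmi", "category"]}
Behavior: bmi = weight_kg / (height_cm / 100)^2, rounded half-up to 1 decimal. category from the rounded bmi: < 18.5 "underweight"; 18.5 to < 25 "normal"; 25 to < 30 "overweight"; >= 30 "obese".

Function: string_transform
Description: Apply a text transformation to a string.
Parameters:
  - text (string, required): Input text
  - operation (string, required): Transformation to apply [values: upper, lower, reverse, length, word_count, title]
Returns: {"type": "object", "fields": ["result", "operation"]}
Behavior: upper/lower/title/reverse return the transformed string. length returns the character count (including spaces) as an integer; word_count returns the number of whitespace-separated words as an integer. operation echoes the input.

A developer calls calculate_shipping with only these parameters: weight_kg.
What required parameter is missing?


Required parameters: weight_kg, destination
Provided: weight_kg
Missing: destination
destination


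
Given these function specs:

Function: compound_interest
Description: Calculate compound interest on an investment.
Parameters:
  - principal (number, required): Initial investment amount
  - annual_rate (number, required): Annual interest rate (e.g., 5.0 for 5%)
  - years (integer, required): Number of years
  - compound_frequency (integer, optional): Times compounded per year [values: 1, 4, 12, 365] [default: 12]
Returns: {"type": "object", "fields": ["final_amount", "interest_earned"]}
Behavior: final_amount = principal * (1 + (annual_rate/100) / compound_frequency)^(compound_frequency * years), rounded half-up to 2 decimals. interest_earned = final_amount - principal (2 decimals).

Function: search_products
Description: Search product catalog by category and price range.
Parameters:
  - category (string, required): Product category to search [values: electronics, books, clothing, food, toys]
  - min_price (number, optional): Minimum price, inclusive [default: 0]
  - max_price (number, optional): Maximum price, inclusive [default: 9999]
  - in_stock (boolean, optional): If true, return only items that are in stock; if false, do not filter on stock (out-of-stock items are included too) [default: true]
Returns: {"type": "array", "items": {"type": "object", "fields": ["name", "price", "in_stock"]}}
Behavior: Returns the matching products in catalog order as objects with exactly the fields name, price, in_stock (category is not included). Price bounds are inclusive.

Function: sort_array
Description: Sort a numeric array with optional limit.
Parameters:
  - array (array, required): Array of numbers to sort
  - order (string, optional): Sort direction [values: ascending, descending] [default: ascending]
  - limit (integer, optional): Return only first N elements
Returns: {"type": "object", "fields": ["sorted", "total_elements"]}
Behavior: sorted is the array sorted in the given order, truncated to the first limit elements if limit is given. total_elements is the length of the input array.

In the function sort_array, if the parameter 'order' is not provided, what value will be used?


The sort_array spec declares:
  - order (string, optional): Sort direction [values: ascending, descending] [default: ascending]
Default:
ascending


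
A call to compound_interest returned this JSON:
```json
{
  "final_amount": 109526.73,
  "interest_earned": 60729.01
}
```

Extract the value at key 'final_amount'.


109526.73


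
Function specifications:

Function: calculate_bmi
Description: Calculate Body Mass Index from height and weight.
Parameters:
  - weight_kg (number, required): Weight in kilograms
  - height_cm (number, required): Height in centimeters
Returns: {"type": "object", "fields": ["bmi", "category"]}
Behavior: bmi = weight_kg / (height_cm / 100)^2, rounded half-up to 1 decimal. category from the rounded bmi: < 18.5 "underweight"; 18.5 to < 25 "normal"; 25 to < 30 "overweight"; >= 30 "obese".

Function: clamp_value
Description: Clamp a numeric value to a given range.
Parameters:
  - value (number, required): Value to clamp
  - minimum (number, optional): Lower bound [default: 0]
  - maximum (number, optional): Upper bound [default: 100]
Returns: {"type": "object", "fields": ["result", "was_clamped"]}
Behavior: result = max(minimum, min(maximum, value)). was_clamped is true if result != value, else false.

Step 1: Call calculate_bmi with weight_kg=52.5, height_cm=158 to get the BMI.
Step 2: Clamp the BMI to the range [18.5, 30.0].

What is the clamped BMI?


Step 1: calculate_bmi(weight_kg=52.5, height_cm=158)
  height_m = 158 / 100 = 1.58
  bmi = 52.5 / 1.58^2 = 52.5 / 2.4964 = 21.030284 -> 21.0
  18.5 <= 21.0 < 25 -> normal
  -> bmi = 21.0
Step 2: clamp_value(value=21.0, minimum=18.5, maximum=30.0)
  result = max(18.5, min(30.0, 21.0)) = max(18.5, 21.0) = 21.0
  was_clamped = (21.0 != 21.0) = false
  -> result = 21.0
21.0


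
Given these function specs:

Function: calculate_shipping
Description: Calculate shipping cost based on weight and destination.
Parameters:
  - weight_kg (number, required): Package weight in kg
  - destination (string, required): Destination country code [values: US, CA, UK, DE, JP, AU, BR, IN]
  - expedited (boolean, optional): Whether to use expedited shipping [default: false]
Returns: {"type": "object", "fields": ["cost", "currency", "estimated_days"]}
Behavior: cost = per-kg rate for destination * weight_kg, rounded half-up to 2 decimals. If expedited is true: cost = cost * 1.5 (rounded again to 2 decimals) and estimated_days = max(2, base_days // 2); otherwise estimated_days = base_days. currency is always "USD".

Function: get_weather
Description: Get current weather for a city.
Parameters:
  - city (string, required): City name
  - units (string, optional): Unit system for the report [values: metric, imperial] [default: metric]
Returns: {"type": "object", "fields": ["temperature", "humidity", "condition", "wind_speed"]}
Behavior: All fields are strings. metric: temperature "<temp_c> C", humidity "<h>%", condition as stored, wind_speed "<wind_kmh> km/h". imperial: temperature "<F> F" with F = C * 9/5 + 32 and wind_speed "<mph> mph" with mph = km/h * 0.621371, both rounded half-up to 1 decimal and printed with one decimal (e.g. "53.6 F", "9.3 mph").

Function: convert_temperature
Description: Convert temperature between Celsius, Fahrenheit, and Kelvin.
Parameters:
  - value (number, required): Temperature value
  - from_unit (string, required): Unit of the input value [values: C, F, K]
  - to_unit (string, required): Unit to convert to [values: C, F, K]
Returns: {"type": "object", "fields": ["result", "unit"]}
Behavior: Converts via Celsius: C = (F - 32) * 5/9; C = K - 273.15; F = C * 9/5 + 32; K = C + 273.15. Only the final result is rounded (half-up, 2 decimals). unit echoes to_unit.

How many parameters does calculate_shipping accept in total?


Parameters of calculate_shipping: weight_kg (required), destination (required), expedited (optional)
Total:
3


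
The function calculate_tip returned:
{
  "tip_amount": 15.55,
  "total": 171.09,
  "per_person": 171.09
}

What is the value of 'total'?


171.09


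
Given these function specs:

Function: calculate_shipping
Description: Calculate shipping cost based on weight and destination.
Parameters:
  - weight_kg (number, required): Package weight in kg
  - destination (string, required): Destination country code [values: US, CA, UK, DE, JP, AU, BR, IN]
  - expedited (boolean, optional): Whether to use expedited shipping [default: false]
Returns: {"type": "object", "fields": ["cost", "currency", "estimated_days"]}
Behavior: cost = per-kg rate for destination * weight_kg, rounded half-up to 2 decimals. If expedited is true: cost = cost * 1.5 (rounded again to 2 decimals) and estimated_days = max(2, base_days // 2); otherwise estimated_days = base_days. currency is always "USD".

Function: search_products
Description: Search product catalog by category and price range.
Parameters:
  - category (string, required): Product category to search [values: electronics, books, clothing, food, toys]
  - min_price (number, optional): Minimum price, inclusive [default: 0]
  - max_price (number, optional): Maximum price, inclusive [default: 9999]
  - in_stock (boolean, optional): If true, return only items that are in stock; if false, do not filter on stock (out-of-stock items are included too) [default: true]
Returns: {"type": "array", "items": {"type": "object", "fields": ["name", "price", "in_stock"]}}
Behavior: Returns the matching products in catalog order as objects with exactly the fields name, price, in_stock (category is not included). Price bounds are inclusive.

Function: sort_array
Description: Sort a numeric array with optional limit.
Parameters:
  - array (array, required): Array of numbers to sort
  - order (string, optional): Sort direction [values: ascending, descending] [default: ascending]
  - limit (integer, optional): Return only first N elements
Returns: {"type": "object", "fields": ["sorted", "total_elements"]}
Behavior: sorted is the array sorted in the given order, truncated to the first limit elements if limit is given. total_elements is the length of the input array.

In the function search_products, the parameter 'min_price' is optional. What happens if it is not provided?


The search_products spec declares:
  - min_price (number, optional): Minimum price, inclusive [default: 0]
It defaults to 0


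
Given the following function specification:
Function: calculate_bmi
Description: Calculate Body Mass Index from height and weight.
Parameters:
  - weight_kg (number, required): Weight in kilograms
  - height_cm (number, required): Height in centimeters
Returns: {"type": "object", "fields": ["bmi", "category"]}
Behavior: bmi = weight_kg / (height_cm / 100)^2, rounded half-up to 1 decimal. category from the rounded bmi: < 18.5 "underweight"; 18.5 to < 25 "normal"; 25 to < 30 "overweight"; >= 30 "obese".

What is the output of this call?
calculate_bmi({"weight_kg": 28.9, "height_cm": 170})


height_m = 170 / 100 = 1.7
bmi = 28.9 / 1.7^2 = 28.9 / 2.89 = 10 -> 10.0
10.0 < 18.5 -> underweight
Output:
{"bmi": 10.0, "category": "underweight"}


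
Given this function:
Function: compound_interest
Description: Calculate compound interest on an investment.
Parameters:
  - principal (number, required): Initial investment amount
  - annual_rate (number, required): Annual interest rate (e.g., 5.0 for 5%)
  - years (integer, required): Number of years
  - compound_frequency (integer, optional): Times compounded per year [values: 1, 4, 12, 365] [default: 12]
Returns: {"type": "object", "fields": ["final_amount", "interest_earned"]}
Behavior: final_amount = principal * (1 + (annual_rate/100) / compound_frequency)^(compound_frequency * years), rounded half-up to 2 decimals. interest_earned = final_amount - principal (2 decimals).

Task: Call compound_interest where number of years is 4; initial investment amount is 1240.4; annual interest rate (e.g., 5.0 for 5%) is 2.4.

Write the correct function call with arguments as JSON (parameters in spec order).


Mapping each described value to its parameter name:
  'Number of years' -> years = 4
  'Initial investment amount' -> principal = 1240.4
  'Annual interest rate (e.g., 5.0 for 5%)' -> annual_rate = 2.4
compound_interest({"principal": 1240.4, "annual_rate": 2.4, "years": 4})


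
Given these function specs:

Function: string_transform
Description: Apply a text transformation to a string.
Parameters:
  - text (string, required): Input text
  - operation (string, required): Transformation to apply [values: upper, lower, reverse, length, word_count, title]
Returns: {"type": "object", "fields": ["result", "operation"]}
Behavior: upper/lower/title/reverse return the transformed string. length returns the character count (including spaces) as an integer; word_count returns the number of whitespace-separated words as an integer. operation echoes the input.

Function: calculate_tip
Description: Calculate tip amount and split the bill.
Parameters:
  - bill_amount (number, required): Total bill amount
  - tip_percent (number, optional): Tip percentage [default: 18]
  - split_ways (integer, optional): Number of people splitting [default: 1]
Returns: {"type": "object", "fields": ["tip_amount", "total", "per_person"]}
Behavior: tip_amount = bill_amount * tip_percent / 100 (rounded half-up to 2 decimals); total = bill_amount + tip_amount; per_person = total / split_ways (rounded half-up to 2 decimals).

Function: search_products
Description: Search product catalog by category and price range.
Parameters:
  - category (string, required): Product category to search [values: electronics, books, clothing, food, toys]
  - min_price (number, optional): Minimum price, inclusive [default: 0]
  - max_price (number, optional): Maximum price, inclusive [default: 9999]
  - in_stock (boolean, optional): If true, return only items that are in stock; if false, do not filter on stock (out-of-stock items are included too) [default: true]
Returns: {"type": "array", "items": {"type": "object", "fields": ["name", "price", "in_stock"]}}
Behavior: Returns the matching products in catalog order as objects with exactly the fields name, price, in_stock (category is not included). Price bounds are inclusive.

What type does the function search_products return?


The search_products spec declares Returns: {"type": "array", "items": {"type": "object", "fields": ["name", "price", "in_stock"]}}
Type:
array


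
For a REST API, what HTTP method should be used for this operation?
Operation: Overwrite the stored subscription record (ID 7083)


GET = read, POST = create, PUT = update/replace, DELETE = remove
This operation is an update/replace.
PUT


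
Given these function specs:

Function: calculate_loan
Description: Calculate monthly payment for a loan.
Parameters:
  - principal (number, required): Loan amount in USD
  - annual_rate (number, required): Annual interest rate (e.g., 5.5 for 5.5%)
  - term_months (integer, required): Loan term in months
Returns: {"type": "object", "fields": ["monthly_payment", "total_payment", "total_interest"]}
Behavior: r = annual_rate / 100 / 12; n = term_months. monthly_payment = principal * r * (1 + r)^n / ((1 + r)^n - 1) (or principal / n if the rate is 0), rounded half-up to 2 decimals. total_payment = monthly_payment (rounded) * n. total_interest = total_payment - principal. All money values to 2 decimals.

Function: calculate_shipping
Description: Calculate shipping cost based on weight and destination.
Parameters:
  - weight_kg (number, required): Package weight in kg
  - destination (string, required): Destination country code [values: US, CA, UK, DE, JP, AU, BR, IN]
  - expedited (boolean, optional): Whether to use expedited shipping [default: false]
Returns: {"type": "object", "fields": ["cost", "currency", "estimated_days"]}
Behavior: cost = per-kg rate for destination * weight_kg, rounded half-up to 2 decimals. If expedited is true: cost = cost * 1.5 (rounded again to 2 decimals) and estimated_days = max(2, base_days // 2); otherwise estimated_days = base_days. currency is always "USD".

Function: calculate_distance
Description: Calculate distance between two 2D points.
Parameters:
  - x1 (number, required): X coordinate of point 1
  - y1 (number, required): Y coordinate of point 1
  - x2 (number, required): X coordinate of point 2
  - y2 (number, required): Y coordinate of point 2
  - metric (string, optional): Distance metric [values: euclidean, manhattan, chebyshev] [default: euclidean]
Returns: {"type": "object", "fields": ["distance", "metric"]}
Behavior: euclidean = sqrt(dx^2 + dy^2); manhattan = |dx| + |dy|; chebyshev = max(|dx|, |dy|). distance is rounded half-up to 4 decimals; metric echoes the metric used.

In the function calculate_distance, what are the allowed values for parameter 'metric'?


The calculate_distance spec declares:
  - metric (string, optional): Distance metric [values: euclidean, manhattan, chebyshev] [default: euclidean]
Allowed values:
euclidean, manhattan, chebyshev


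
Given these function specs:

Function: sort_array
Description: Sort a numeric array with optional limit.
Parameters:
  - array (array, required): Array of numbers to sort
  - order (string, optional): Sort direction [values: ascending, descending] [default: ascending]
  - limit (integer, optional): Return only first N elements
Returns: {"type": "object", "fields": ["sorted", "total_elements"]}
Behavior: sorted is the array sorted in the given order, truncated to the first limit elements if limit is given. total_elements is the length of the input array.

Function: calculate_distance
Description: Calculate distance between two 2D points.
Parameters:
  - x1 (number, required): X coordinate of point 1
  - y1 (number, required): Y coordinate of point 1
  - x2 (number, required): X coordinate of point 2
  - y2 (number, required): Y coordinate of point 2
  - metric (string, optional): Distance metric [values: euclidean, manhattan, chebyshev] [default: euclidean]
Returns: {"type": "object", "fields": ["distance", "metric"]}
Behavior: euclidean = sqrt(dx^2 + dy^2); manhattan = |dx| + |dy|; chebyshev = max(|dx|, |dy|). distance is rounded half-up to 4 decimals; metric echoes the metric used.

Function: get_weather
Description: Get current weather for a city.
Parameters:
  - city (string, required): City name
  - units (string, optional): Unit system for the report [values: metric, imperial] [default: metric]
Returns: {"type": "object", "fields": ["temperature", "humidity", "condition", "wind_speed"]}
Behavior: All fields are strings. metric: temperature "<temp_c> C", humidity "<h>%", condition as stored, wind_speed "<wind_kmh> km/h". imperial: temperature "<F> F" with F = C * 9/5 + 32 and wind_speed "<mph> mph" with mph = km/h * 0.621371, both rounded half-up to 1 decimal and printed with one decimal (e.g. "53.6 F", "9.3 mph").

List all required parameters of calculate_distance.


Parameters of calculate_distance and their required/optional flag:
  x1: required
  y1: required
  x2: required
  y2: required
  metric: optional
x1, x2, y1, y2


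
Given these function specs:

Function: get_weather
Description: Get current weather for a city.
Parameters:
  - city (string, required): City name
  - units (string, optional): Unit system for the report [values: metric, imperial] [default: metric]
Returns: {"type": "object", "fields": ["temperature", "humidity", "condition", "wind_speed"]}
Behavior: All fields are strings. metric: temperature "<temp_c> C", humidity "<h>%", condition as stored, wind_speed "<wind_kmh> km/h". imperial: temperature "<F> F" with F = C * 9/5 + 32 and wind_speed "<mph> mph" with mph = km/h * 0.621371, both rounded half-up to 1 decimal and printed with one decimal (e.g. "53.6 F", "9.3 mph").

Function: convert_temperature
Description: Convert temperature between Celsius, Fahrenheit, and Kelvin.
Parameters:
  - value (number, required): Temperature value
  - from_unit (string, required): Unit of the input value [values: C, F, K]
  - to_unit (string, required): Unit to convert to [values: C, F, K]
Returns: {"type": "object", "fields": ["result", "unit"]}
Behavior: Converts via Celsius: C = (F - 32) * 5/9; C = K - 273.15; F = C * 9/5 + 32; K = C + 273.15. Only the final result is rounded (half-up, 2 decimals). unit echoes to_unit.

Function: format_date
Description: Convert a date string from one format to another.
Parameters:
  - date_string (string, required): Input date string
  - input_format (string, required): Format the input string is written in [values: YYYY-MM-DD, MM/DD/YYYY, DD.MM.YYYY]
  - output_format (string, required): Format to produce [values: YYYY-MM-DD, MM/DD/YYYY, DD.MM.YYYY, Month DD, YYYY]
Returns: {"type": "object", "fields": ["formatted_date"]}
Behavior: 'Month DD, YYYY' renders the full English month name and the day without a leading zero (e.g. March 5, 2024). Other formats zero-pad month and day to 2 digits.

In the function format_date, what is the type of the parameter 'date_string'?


The format_date spec declares:
  - date_string (string, required): Input date string
Type:
string


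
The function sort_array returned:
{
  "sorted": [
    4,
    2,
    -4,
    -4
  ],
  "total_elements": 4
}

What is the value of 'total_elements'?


4


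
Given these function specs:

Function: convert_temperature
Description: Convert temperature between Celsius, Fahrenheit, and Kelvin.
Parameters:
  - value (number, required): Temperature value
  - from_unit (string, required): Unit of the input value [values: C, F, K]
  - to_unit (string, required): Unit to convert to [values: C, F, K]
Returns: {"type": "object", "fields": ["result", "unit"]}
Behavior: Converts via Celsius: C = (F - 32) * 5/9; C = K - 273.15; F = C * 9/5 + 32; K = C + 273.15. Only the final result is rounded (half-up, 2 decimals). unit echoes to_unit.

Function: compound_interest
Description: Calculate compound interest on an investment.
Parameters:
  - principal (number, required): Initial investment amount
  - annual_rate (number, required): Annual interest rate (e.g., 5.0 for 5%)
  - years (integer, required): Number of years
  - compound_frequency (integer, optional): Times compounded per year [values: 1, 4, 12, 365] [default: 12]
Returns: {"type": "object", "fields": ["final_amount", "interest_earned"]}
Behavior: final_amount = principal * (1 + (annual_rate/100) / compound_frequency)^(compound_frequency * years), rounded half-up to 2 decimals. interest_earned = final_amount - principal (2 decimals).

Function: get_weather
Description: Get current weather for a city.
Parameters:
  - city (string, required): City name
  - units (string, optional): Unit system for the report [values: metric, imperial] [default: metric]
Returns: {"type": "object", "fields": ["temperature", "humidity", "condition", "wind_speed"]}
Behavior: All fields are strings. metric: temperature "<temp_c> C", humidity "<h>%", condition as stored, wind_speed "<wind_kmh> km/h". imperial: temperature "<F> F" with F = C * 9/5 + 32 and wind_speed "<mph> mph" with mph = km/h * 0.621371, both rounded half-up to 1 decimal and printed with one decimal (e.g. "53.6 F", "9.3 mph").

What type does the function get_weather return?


The get_weather spec declares Returns: {"type": "object", "fields": ["temperature", "humidity", "condition", "wind_speed"]}
Type:
object


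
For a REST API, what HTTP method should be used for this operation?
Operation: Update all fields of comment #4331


GET = read, POST = create, PUT = update/replace, DELETE = remove
This operation is an update/replace.
PUT


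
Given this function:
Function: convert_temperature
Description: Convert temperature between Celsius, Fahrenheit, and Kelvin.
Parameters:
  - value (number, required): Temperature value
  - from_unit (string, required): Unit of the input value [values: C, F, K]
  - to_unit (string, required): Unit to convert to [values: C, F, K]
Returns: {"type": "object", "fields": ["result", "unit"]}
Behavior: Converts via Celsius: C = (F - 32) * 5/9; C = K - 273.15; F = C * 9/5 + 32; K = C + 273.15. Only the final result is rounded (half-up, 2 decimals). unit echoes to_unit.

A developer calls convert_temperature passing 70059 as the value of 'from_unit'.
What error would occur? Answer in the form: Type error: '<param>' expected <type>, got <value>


Spec: 'from_unit' is declared as string; 70059 is an integer.
Type error: 'from_unit' expected string, got 70059


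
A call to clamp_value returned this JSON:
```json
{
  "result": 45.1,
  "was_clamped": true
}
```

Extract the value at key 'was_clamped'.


true


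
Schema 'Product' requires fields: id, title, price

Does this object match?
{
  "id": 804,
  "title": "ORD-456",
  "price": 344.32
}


Checking required fields... All present.
Valid - all required fields present


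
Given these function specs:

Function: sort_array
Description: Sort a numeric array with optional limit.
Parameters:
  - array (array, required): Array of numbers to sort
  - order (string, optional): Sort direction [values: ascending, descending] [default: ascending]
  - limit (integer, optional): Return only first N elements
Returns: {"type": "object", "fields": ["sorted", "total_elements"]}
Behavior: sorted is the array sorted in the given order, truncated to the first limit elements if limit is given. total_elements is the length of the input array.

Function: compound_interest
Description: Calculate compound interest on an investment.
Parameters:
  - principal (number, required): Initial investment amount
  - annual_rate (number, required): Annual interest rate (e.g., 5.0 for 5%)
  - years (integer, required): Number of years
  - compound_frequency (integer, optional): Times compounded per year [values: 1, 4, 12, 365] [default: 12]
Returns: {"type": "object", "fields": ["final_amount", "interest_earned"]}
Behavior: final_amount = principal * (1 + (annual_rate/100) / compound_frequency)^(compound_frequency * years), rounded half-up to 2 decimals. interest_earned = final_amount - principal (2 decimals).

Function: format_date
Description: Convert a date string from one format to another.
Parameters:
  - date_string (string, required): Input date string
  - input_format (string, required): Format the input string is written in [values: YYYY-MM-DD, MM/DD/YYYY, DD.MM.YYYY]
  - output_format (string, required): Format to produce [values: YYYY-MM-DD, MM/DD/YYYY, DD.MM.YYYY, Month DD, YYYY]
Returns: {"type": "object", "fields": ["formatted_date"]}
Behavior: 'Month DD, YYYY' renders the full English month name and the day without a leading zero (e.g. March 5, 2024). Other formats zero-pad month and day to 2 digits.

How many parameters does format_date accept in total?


Parameters of format_date: date_string (required), input_format (required), output_format (required)
Total:
3


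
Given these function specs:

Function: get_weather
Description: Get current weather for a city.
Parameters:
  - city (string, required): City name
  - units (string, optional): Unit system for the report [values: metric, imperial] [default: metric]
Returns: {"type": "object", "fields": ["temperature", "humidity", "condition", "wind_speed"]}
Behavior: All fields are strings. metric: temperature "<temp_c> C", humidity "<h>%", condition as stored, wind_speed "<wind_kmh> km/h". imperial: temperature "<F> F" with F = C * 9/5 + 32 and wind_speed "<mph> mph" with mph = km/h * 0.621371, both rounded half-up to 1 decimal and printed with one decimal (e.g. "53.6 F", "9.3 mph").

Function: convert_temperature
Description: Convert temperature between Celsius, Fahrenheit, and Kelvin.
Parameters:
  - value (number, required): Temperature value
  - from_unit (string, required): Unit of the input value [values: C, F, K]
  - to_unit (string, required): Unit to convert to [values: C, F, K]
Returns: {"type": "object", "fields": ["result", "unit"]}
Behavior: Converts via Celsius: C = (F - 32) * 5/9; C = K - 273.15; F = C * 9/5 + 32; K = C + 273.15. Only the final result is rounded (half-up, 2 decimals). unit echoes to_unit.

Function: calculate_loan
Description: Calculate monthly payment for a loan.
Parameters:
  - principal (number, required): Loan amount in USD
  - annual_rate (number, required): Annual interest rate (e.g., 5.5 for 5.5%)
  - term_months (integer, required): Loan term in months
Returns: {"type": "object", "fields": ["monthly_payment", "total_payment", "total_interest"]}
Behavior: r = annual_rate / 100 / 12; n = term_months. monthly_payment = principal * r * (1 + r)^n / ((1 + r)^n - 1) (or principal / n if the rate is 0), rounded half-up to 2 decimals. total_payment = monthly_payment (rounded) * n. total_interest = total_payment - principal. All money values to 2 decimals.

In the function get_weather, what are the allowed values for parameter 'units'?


The get_weather spec declares:
  - units (string, optional): Unit system for the report [values: metric, imperial] [default: metric]
Allowed values:
metric, imperial


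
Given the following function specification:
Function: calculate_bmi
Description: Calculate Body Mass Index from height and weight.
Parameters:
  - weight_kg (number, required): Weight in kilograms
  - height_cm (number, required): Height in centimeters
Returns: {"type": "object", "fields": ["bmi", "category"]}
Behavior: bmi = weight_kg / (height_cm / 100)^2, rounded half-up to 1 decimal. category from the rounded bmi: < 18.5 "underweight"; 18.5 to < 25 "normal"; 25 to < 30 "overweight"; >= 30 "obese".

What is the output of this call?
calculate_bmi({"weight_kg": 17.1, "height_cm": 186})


height_m = 186 / 100 = 1.86
bmi = 17.1 / 1.86^2 = 17.1 / 3.4596 = 4.942768 -> 4.9
4.9 < 18.5 -> underweight
Output:
{"bmi": 4.9, "category": "underweight"}


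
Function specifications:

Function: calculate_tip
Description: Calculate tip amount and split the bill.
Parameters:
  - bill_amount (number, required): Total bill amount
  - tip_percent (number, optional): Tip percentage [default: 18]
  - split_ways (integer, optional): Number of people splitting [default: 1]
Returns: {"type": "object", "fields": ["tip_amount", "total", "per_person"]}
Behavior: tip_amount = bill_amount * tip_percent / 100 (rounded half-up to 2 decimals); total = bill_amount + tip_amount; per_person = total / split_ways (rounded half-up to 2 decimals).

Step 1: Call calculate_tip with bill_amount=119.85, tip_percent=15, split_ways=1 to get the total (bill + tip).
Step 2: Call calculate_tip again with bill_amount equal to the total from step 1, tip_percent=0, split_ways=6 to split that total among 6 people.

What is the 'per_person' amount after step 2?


Step 1: calculate_tip(bill_amount=119.85, tip_percent=15, split_ways=1)
  tip_amount = 119.85 * 15/100 = 17.9775 -> 17.98
  total = 119.85 + 17.98 = 137.83
  per_person = 137.83 / 1 = 137.83 -> 137.83
  -> total = 137.83
Step 2: calculate_tip(bill_amount=137.83, tip_percent=0, split_ways=6)
  tip_amount = 137.83 * 0/100 = 0 -> 0.00
  total = 137.83 + 0.00 = 137.83
  per_person = 137.83 / 6 = 22.971667 -> 22.97
  -> per_person = 22.97
$22.97


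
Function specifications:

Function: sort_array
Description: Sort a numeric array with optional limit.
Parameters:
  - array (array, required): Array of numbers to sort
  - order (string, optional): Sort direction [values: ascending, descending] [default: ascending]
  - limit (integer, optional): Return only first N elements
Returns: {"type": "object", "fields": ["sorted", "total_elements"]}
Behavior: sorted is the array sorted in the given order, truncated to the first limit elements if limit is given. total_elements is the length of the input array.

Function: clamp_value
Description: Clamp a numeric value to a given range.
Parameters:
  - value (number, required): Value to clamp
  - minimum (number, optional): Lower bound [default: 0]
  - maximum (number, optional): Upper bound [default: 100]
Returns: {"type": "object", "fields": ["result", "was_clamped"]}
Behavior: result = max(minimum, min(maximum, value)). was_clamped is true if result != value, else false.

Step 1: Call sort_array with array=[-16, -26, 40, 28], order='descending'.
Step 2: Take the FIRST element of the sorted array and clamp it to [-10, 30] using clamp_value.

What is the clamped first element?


Step 1: sort_array(order=descending)
  sorted: [40, 28, -16, -26]
  -> first element = 40
Step 2: clamp_value(value=40, minimum=-10, maximum=30)
  result = max(-10, min(30, 40)) = max(-10, 30) = 30
  was_clamped = (30 != 40) = true
  -> result = 30
30


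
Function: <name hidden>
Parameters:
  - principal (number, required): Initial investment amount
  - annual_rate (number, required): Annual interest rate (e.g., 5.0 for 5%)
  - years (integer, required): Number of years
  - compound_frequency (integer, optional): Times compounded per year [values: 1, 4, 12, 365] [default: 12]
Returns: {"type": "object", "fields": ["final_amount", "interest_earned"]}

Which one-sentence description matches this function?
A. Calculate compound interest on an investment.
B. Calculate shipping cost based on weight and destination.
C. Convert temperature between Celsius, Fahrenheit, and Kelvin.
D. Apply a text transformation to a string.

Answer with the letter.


Parameters principal, annual_rate, years, compound_frequency and return ["final_amount", "interest_earned"] fit: Calculate compound interest on an investment.
A


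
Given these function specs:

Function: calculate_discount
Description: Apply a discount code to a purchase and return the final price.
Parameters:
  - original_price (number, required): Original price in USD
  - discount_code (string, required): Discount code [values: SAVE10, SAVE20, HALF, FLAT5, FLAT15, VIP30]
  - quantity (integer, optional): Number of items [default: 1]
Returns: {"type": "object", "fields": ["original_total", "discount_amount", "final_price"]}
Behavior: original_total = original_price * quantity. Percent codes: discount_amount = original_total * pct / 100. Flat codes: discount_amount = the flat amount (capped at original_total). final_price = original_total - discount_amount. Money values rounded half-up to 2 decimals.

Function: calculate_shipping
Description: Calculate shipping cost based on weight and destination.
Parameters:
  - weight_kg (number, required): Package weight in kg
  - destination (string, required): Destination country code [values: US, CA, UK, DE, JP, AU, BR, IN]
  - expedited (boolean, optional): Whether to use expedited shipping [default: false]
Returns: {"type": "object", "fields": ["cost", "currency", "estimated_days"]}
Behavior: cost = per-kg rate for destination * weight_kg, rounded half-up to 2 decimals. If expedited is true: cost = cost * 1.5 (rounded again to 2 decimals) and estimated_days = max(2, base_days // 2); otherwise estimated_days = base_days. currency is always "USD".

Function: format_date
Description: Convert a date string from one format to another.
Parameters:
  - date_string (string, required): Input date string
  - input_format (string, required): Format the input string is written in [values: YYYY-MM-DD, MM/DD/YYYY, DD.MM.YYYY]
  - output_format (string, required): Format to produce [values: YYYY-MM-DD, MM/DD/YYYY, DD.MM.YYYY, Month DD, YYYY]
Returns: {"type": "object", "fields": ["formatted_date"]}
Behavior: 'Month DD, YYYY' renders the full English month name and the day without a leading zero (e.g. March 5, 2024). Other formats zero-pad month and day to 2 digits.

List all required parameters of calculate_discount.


Parameters of calculate_discount and their required/optional flag:
  original_price: required
  discount_code: required
  quantity: optional
discount_code, original_price


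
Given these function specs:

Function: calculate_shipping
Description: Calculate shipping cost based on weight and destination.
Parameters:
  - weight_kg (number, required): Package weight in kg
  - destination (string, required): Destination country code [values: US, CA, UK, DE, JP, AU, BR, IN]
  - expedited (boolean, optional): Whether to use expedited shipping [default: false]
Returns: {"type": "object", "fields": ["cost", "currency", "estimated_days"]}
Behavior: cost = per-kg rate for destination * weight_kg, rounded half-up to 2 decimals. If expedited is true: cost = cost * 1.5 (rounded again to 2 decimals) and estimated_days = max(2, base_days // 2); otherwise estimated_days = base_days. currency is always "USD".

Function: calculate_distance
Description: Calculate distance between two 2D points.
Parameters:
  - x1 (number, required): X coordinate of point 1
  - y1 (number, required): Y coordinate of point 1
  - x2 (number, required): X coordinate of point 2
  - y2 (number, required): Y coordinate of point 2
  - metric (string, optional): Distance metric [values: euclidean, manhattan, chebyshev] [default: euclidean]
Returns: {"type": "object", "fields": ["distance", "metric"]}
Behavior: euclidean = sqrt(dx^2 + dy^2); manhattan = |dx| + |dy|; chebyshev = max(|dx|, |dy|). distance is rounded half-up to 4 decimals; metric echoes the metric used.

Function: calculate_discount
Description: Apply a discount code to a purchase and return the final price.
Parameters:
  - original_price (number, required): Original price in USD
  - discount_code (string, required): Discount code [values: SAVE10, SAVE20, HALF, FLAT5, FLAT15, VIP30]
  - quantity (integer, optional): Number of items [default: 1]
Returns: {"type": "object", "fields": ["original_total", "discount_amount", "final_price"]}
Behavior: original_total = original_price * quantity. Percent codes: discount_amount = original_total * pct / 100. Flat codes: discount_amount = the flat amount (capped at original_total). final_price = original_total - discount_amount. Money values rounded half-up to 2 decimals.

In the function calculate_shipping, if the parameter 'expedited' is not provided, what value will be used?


The calculate_shipping spec declares:
  - expedited (boolean, optional): Whether to use expedited shipping [default: false]
Default:
false
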